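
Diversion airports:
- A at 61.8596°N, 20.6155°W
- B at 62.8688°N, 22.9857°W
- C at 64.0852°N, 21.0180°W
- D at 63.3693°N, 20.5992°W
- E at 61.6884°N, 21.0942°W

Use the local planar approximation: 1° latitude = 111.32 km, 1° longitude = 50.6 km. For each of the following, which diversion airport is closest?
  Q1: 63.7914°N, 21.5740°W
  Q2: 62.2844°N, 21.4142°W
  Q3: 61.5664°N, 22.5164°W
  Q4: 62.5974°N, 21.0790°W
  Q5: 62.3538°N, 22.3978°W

Q1 at 63.7914°N, 21.5740°W:
  A: 220.4493 km
  B: 125.1024 km
  C: 43.1413 km
  D: 68.1237 km
  E: 235.3615 km
  → nearest: C (43.1413 km)
Q2 at 62.2844°N, 21.4142°W:
  A: 62.2056 km
  B: 102.7390 km
  C: 201.4650 km
  D: 127.6178 km
  E: 68.2940 km
  → nearest: A (62.2056 km)
Q3 at 61.5664°N, 22.5164°W:
  A: 101.5725 km
  B: 146.9150 km
  C: 290.4628 km
  D: 222.9148 km
  E: 73.2336 km
  → nearest: E (73.2336 km)
Q4 at 62.5974°N, 21.0790°W:
  A: 85.4148 km
  B: 101.0989 km
  C: 165.6507 km
  D: 89.2918 km
  E: 101.1928 km
  → nearest: A (85.4148 km)
Q5 at 62.3538°N, 22.3978°W:
  A: 105.6400 km
  B: 64.5882 km
  C: 204.9952 km
  D: 145.1273 km
  E: 99.1853 km
  → nearest: B (64.5882 km)

Q1→C; Q2→A; Q3→E; Q4→A; Q5→B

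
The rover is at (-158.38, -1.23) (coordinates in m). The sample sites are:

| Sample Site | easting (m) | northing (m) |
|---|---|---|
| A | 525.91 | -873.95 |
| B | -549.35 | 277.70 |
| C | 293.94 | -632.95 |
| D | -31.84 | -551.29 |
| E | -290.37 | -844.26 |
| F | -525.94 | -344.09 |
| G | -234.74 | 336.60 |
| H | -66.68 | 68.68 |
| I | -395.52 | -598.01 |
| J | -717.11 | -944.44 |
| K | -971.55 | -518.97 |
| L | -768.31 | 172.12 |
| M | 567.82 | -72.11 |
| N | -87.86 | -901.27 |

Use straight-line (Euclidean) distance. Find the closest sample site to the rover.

Distances from (-158.38, -1.23):
A: 1109.01 m
B: 480.27 m
C: 776.96 m
D: 564.43 m
E: 853.30 m
F: 502.65 m
G: 346.35 m
H: 115.31 m
I: 642.17 m
J: 1096.28 m
K: 964.00 m
L: 634.09 m
M: 729.65 m
N: 902.80 m
Minimum: H at 115.31 m.

H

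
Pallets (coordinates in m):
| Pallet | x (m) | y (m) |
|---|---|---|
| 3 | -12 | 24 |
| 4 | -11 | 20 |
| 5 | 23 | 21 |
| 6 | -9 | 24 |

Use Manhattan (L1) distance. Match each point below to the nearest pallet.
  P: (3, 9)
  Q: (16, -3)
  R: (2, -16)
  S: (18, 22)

P at (3, 9):
  3: 30 m
  4: 25 m
  5: 32 m
  6: 27 m
  → nearest: 4 (25 m)
Q at (16, -3):
  3: 55 m
  4: 50 m
  5: 31 m
  6: 52 m
  → nearest: 5 (31 m)
R at (2, -16):
  3: 54 m
  4: 49 m
  5: 58 m
  6: 51 m
  → nearest: 4 (49 m)
S at (18, 22):
  3: 32 m
  4: 31 m
  5: 6 m
  6: 29 m
  → nearest: 5 (6 m)

P→4; Q→5; R→4; S→5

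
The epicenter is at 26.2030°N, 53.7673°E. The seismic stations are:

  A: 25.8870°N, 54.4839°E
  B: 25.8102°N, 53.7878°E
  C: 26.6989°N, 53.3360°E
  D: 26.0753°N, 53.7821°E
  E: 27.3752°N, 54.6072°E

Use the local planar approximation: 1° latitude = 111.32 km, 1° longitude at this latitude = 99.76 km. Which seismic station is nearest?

Distances from 26.2030°N, 53.7673°E:
A: √((-0.3160·111.32)² + (0.7166·99.76)²) = √(1237.429771 + 5110.536432) = 79.6741 km
B: √((-0.3928·111.32)² + (0.0205·99.76)²) = √(1912.006452 + 4.182352) = 43.7743 km
C: √((0.4959·111.32)² + (-0.4313·99.76)²) = √(3047.436128 + 1851.278670) = 69.9908 km
D: √((-0.1277·111.32)² + (0.0148·99.76)²) = √(202.082260 + 2.179899) = 14.2920 km
E: √((1.1722·111.32)² + (0.8399·99.76)²) = √(17027.458458 + 7020.499996) = 155.0740 km
Minimum: D at 14.2920 km.

D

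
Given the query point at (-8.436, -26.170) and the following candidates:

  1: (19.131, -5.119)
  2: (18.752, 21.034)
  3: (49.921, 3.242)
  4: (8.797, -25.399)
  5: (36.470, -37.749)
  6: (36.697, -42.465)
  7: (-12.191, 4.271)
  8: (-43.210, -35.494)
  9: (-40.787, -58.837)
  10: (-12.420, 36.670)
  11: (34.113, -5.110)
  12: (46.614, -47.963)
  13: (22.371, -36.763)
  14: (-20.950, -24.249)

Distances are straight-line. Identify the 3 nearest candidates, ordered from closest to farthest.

14, 4, 7

Distances from (-8.436, -26.170):
1: √((27.567)² + (21.051)²) = √(759.93949 + 443.14460) = 34.686
2: √((27.188)² + (47.204)²) = √(739.18734 + 2228.21762) = 54.474
3: √((58.357)² + (29.412)²) = √(3405.53945 + 865.06574) = 65.350
4: √((17.233)² + (0.771)²) = √(296.97629 + 0.59444) = 17.250
5: √((44.906)² + (-11.579)²) = √(2016.54884 + 134.07324) = 46.375
6: √((45.133)² + (-16.295)²) = √(2036.98769 + 265.52703) = 47.985
7: √((-3.755)² + (30.441)²) = √(14.10003 + 926.65448) = 30.672
8: √((-34.774)² + (-9.324)²) = √(1209.23108 + 86.93698) = 36.002
9: √((-32.351)² + (-32.667)²) = √(1046.58720 + 1067.13289) = 45.975
10: √((-3.984)² + (62.840)²) = √(15.87226 + 3948.86560) = 62.966
11: √((42.549)² + (21.060)²) = √(1810.41740 + 443.52360) = 47.476
12: √((55.050)² + (-21.793)²) = √(3030.50250 + 474.93485) = 59.207
13: √((30.807)² + (-10.593)²) = √(949.07125 + 112.21165) = 32.577
14: √((-12.514)² + (1.921)²) = √(156.60020 + 3.69024) = 12.661
Sorted: 14 (12.661) < 4 (17.250) < 7 (30.672) < 13 (32.577) < 1 (34.686) < …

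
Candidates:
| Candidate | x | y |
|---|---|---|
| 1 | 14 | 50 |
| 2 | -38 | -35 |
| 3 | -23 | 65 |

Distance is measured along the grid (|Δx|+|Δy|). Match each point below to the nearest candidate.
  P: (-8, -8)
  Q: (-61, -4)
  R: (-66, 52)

P→2; Q→2; R→3

P at (-8, -8):
  1: 80
  2: 57
  3: 88
  → nearest: 2 (57)
Q at (-61, -4):
  1: 129
  2: 54
  3: 107
  → nearest: 2 (54)
R at (-66, 52):
  1: 82
  2: 115
  3: 56
  → nearest: 3 (56)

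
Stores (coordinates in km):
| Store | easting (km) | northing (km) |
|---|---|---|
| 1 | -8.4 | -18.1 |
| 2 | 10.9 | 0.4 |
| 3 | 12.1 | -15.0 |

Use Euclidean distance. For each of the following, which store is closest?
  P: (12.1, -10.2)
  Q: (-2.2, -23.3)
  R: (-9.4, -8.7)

P→3; Q→1; R→1

P at (12.1, -10.2):
  1: √((-20.5)² + (-7.9)²) = √(420.250 + 62.410) = 22.0 km
  2: √((-1.2)² + (10.6)²) = √(1.440 + 112.360) = 10.7 km
  3: √((0.0)² + (-4.8)²) = √(0.000 + 23.040) = 4.8 km
  → nearest: 3 (4.8 km)
Q at (-2.2, -23.3):
  1: √((-6.2)² + (5.2)²) = √(38.440 + 27.040) = 8.1 km
  2: √((13.1)² + (23.7)²) = √(171.610 + 561.690) = 27.1 km
  3: √((14.3)² + (8.3)²) = √(204.490 + 68.890) = 16.5 km
  → nearest: 1 (8.1 km)
R at (-9.4, -8.7):
  1: √((1.0)² + (-9.4)²) = √(1.000 + 88.360) = 9.5 km
  2: √((20.3)² + (9.1)²) = √(412.090 + 82.810) = 22.2 km
  3: √((21.5)² + (-6.3)²) = √(462.250 + 39.690) = 22.4 km
  → nearest: 1 (9.5 km)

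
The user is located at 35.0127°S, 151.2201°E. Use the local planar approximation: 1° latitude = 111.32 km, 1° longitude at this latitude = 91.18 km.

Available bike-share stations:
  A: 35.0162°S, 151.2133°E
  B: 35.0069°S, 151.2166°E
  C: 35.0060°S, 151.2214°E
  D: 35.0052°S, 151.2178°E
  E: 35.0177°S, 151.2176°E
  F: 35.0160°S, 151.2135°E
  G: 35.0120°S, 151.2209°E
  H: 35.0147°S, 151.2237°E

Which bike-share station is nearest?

G

Distances from 35.0127°S, 151.2201°E:
A: √((-0.0035·111.32)² + (-0.0068·91.18)²) = √(0.151804 + 0.384430) = 0.7323 km
B: √((0.0058·111.32)² + (-0.0035·91.18)²) = √(0.416872 + 0.101844) = 0.7202 km
C: √((0.0067·111.32)² + (0.0013·91.18)²) = √(0.556283 + 0.014050) = 0.7552 km
D: √((0.0075·111.32)² + (-0.0023·91.18)²) = √(0.697058 + 0.043980) = 0.8608 km
E: √((-0.0050·111.32)² + (-0.0025·91.18)²) = √(0.309804 + 0.051961) = 0.6015 km
F: √((-0.0033·111.32)² + (-0.0066·91.18)²) = √(0.134950 + 0.362149) = 0.7051 km
G: √((0.0007·111.32)² + (0.0008·91.18)²) = √(0.006072 + 0.005321) = 0.1067 km
H: √((-0.0020·111.32)² + (0.0036·91.18)²) = √(0.049569 + 0.107747) = 0.3966 km
Minimum: G at 0.1067 km.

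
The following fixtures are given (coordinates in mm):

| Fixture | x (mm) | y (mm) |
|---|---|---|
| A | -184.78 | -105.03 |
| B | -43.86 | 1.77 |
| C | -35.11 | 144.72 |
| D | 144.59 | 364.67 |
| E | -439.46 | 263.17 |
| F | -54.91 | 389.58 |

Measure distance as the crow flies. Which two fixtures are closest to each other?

B and C

Pairwise distances:
A–B: √((140.92)² + (106.80)²) = √(19858.4464 + 11406.2400) = 176.82 mm
A–C: √((149.67)² + (249.75)²) = √(22401.1089 + 62375.0625) = 291.16 mm
A–D: √((329.37)² + (469.70)²) = √(108484.5969 + 220618.0900) = 573.67 mm
A–E: √((-254.68)² + (368.20)²) = √(64861.9024 + 135571.2400) = 447.70 mm
A–F: √((129.87)² + (494.61)²) = √(16866.2169 + 244639.0521) = 511.38 mm
B–C: √((8.75)² + (142.95)²) = √(76.5625 + 20434.7025) = 143.22 mm
B–D: √((188.45)² + (362.90)²) = √(35513.4025 + 131696.4100) = 408.91 mm
B–E: √((-395.60)² + (261.40)²) = √(156499.3600 + 68329.9600) = 474.16 mm
B–F: √((-11.05)² + (387.81)²) = √(122.1025 + 150396.5961) = 387.97 mm
C–D: √((179.70)² + (219.95)²) = √(32292.0900 + 48378.0025) = 284.02 mm
C–E: √((-404.35)² + (118.45)²) = √(163498.9225 + 14030.4025) = 421.34 mm
C–F: √((-19.80)² + (244.86)²) = √(392.0400 + 59956.4196) = 245.66 mm
D–E: √((-584.05)² + (-101.50)²) = √(341114.4025 + 10302.2500) = 592.80 mm
D–F: √((-199.50)² + (24.91)²) = √(39800.2500 + 620.5081) = 201.05 mm
E–F: √((384.55)² + (126.41)²) = √(147878.7025 + 15979.4881) = 404.79 mm
Closest pair: B–C at 143.22 mm.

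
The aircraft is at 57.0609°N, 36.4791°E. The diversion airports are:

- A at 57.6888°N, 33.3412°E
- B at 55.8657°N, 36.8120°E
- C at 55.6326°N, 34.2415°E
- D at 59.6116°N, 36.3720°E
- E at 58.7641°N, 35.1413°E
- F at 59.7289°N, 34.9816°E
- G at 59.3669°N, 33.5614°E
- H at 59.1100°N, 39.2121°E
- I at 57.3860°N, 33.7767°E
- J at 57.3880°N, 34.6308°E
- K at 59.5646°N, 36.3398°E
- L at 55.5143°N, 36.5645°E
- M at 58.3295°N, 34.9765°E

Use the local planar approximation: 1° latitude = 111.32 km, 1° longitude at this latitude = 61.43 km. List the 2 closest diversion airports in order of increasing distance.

J, B

Distances from 57.0609°N, 36.4791°E:
A: √((0.6279·111.32)² + (-3.1379·61.43)²) = √(4885.706359 + 37156.879069) = 205.0429 km
B: √((-1.1952·111.32)² + (0.3329·61.43)²) = √(17702.213091 + 418.204422) = 134.6121 km
C: √((-1.4283·111.32)² + (-2.2376·61.43)²) = √(25280.477211 + 18894.088156) = 210.1775 km
D: √((2.5507·111.32)² + (-0.1071·61.43)²) = √(80624.151977 + 43.285254) = 284.0201 km
E: √((1.7032·111.32)² + (-1.3378·61.43)²) = √(35948.244941 + 6753.725637) = 206.6446 km
F: √((2.6680·111.32)² + (-1.4975·61.43)²) = √(88210.045443 + 8462.422274) = 310.9220 km
G: √((2.3060·111.32)² + (-2.9177·61.43)²) = √(65896.902543 + 32124.938240) = 313.0844 km
H: √((2.0491·111.32)² + (2.7330·61.43)²) = √(52032.261468 + 28186.444341) = 283.2291 km
I: √((0.3251·111.32)² + (-2.7024·61.43)²) = √(1309.725654 + 27558.799495) = 169.9074 km
J: √((0.3271·111.32)² + (-1.8483·61.43)²) = √(1325.889965 + 12891.574350) = 119.2370 km
K: √((2.5037·111.32)² + (-0.1393·61.43)²) = √(77680.314283 + 73.225655) = 278.8432 km
L: √((-1.5466·111.32)² + (0.0854·61.43)²) = √(29641.652188 + 27.521796) = 172.2474 km
M: √((1.2686·111.32)² + (-1.5026·61.43)²) = √(19943.244307 + 8520.160965) = 168.7110 km
Sorted: J (119.2370 km) < B (134.6121 km) < M (168.7110 km) < I (169.9074 km) < …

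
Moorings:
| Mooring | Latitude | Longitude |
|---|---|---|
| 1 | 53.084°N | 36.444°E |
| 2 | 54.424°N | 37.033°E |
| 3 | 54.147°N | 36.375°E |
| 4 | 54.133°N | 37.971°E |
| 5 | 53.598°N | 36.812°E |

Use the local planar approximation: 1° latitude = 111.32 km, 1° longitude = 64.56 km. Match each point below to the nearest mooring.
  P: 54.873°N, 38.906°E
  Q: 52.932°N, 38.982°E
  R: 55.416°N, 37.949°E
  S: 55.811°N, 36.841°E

P at 54.873°N, 38.906°E:
  1: √((-1.789·111.32)² + (-2.462·64.56)²) = √(39661.31199 + 25264.05980) = 254.805 km
  2: √((-0.449·111.32)² + (-1.873·64.56)²) = √(2498.26830 + 14621.85922) = 130.844 km
  3: √((-0.726·111.32)² + (-2.531·64.56)²) = √(6531.60085 + 26700.00445) = 182.295 km
  4: √((-0.740·111.32)² + (-0.935·64.56)²) = √(6785.93718 + 3643.76420) = 102.126 km
  5: √((-1.275·111.32)² + (-2.094·64.56)²) = √(20144.97649 + 18275.96839) = 196.013 km
  → nearest: 4 (102.126 km)
Q at 52.932°N, 38.982°E:
  1: √((0.152·111.32)² + (-2.538·64.56)²) = √(286.30806 + 26847.89737) = 164.725 km
  2: √((1.492·111.32)² + (-1.949·64.56)²) = √(27585.70208 + 15832.54466) = 208.370 km
  3: √((1.215·111.32)² + (-2.607·64.56)²) = √(18293.59041 + 28327.55593) = 215.919 km
  4: √((1.201·111.32)² + (-1.011·64.56)²) = √(17874.43859 + 4260.19379) = 148.777 km
  5: √((0.666·111.32)² + (-2.170·64.56)²) = √(5496.60911 + 19626.66506) = 158.503 km
  → nearest: 4 (148.777 km)
R at 55.416°N, 37.949°E:
  1: √((-2.332·111.32)² + (-1.505·64.56)²) = √(67391.24621 + 9440.60970) = 277.186 km
  2: √((-0.992·111.32)² + (-0.916·64.56)²) = √(12194.66122 + 3497.18004) = 125.267 km
  3: √((-1.269·111.32)² + (-1.574·64.56)²) = √(19955.82283 + 10326.10411) = 174.017 km
  4: √((-1.283·111.32)² + (0.022·64.56)²) = √(20398.56929 + 2.01731) = 142.831 km
  5: √((-1.818·111.32)² + (-1.137·64.56)²) = √(40957.56726 + 5388.25292) = 215.281 km
  → nearest: 2 (125.267 km)
S at 55.811°N, 36.841°E:
  1: √((-2.727·111.32)² + (-0.397·64.56)²) = √(92154.52633 + 656.91330) = 304.650 km
  2: √((-1.387·111.32)² + (0.192·64.56)²) = √(23839.61939 + 153.64892) = 154.898 km
  3: √((-1.664·111.32)² + (-0.466·64.56)²) = √(34312.55352 + 905.10482) = 187.664 km
  4: √((-1.678·111.32)² + (1.130·64.56)²) = √(34892.35708 + 5322.11103) = 200.535 km
  5: √((-2.213·111.32)² + (-0.029·64.56)²) = √(60688.89403 + 3.50528) = 246.358 km
  → nearest: 2 (154.898 km)

P→4; Q→4; R→2; S→2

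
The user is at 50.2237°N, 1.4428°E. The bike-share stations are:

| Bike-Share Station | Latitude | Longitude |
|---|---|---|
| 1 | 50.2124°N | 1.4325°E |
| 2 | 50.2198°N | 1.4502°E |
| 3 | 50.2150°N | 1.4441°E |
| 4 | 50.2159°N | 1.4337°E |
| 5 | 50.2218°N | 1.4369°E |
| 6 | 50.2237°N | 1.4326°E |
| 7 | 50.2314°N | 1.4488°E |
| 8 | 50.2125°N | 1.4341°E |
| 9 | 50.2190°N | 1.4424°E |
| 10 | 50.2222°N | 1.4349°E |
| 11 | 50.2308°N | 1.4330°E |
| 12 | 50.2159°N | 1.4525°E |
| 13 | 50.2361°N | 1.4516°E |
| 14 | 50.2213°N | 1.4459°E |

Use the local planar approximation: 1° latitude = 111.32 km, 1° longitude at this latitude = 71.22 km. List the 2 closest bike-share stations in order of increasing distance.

Distances from 50.2237°N, 1.4428°E:
1: 1.4562 km
2: 0.6828 km
3: 0.9729 km
4: 1.0835 km
5: 0.4704 km
6: 0.7264 km
7: 0.9578 km
8: 1.3923 km
9: 0.5240 km
10: 0.5869 km
11: 1.0544 km
12: 1.1096 km
13: 1.5160 km
14: 0.3466 km
Sorted: 14 (0.3466 km) < 5 (0.4704 km) < 9 (0.5240 km) < 10 (0.5869 km) < …

14, 5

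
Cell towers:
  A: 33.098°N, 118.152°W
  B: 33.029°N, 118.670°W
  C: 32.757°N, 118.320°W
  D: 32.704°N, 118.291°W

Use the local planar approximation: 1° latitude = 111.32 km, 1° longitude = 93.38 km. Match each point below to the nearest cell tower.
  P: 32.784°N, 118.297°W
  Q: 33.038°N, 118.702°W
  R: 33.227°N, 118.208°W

P at 32.784°N, 118.297°W:
  A: √((0.314·111.32)² + (0.145·93.38)²) = √(1221.81567 + 183.33431) = 37.485 km
  B: √((0.245·111.32)² + (-0.373·93.38)²) = √(743.83835 + 1213.18045) = 44.238 km
  C: √((-0.027·111.32)² + (-0.023·93.38)²) = √(9.03387 + 4.61279) = 3.694 km
  D: √((-0.080·111.32)² + (0.006·93.38)²) = √(79.30971 + 0.31391) = 8.923 km
  → nearest: C (3.694 km)
Q at 33.038°N, 118.702°W:
  A: √((0.060·111.32)² + (0.550·93.38)²) = √(44.61171 + 2637.74688) = 51.791 km
  B: √((-0.009·111.32)² + (0.032·93.38)²) = √(1.00376 + 8.92910) = 3.152 km
  C: √((-0.281·111.32)² + (0.382·93.38)²) = √(978.49596 + 1272.43166) = 47.444 km
  D: √((-0.334·111.32)² + (0.411·93.38)²) = √(1382.41784 + 1472.96146) = 53.436 km
  → nearest: B (3.152 km)
R at 33.227°N, 118.208°W:
  A: √((-0.129·111.32)² + (0.056·93.38)²) = √(206.21764 + 27.34537) = 15.283 km
  B: √((-0.198·111.32)² + (-0.462·93.38)²) = √(485.82155 + 1861.19420) = 48.446 km
  C: √((-0.470·111.32)² + (-0.112·93.38)²) = √(2737.42426 + 109.38148) = 53.355 km
  D: √((-0.523·111.32)² + (-0.083·93.38)²) = √(3389.61032 + 60.07087) = 58.734 km
  → nearest: A (15.283 km)

P→C; Q→B; R→A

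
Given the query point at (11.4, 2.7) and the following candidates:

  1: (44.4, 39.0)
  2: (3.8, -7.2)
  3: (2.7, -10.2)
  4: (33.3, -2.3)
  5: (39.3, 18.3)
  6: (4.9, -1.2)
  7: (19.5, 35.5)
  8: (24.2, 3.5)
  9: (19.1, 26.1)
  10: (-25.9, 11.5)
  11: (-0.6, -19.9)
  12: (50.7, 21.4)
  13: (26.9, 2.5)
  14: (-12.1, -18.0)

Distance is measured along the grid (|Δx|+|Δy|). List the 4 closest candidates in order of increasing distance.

Distances from (11.4, 2.7):
1: |33.0| + |36.3| = 33.0 + 36.3 = 69.3
2: |-7.6| + |-9.9| = 7.6 + 9.9 = 17.5
3: |-8.7| + |-12.9| = 8.7 + 12.9 = 21.6
4: |21.9| + |-5.0| = 21.9 + 5.0 = 26.9
5: |27.9| + |15.6| = 27.9 + 15.6 = 43.5
6: |-6.5| + |-3.9| = 6.5 + 3.9 = 10.4
7: |8.1| + |32.8| = 8.1 + 32.8 = 40.9
8: |12.8| + |0.8| = 12.8 + 0.8 = 13.6
9: |7.7| + |23.4| = 7.7 + 23.4 = 31.1
10: |-37.3| + |8.8| = 37.3 + 8.8 = 46.1
11: |-12.0| + |-22.6| = 12.0 + 22.6 = 34.6
12: |39.3| + |18.7| = 39.3 + 18.7 = 58.0
13: |15.5| + |-0.2| = 15.5 + 0.2 = 15.7
14: |-23.5| + |-20.7| = 23.5 + 20.7 = 44.2
Sorted: 6 (10.4) < 8 (13.6) < 13 (15.7) < 2 (17.5) < 3 (21.6) < 4 (26.9) < …

6, 8, 13, 2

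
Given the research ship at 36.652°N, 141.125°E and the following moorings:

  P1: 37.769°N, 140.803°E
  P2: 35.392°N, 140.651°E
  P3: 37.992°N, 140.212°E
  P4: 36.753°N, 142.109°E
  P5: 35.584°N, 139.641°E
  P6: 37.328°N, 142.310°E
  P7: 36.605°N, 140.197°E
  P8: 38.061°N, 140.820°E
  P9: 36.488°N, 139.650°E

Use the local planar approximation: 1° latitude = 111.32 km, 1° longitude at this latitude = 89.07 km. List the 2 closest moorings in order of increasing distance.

Distances from 36.652°N, 141.125°E:
P1: √((1.117·111.32)² + (-0.322·89.07)²) = √(15461.53976 + 822.57337) = 127.609 km
P2: √((-1.260·111.32)² + (-0.474·89.07)²) = √(19673.76527 + 1782.45916) = 146.479 km
P3: √((1.340·111.32)² + (-0.913·89.07)²) = √(22251.33089 + 6613.09040) = 169.895 km
P4: √((0.101·111.32)² + (0.984·89.07)²) = √(126.41224 + 7681.62499) = 88.363 km
P5: √((-1.068·111.32)² + (-1.484·89.07)²) = √(14134.77503 + 17471.52068) = 177.782 km
P6: √((0.676·111.32)² + (1.185·89.07)²) = √(5662.91167 + 11140.36975) = 129.627 km
P7: √((-0.047·111.32)² + (-0.928·89.07)²) = √(27.37424 + 6832.17304) = 82.822 km
P8: √((1.409·111.32)² + (-0.305·89.07)²) = √(24601.88486 + 738.01057) = 159.185 km
P9: √((-0.164·111.32)² + (-1.475·89.07)²) = √(333.29906 + 17260.24457) = 132.641 km
Sorted: P7 (82.822 km) < P4 (88.363 km) < P1 (127.609 km) < P6 (129.627 km) < …

P7, P4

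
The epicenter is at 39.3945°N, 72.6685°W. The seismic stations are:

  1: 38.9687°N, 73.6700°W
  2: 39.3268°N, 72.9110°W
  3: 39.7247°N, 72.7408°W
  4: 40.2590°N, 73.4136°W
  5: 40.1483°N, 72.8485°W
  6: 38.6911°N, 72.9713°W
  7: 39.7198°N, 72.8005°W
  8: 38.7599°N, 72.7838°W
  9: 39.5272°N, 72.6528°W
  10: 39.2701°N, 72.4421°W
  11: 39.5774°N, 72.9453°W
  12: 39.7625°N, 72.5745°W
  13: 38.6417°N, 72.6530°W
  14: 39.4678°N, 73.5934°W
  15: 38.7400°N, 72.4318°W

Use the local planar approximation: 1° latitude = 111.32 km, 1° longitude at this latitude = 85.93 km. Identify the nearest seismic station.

Distances from 39.3945°N, 72.6685°W:
1: 98.2492 km
2: 22.1590 km
3: 37.2792 km
4: 115.5888 km
5: 85.3266 km
6: 82.5124 km
7: 37.9473 km
8: 71.3351 km
9: 14.8336 km
10: 23.8800 km
11: 31.3096 km
12: 41.7545 km
13: 83.8123 km
14: 79.8944 km
15: 75.6447 km
Minimum: 9 at 14.8336 km.

9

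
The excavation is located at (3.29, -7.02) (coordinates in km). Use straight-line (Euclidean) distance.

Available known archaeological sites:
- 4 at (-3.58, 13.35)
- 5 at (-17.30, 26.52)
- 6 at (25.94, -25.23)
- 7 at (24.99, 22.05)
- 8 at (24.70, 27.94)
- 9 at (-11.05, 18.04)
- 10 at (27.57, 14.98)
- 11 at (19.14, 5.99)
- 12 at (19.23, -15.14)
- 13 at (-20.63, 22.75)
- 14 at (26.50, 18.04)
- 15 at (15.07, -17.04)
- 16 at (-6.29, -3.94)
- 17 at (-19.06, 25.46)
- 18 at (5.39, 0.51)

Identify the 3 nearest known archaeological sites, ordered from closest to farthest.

Distances from (3.29, -7.02):
4: 21.50 km
5: 39.36 km
6: 29.06 km
7: 36.28 km
8: 40.99 km
9: 28.87 km
10: 32.76 km
11: 20.51 km
12: 17.89 km
13: 38.19 km
14: 34.16 km
15: 15.47 km
16: 10.06 km
17: 39.43 km
18: 7.82 km
Sorted: 18 (7.82 km) < 16 (10.06 km) < 15 (15.47 km) < 12 (17.89 km) < 11 (20.51 km) < …

18, 16, 15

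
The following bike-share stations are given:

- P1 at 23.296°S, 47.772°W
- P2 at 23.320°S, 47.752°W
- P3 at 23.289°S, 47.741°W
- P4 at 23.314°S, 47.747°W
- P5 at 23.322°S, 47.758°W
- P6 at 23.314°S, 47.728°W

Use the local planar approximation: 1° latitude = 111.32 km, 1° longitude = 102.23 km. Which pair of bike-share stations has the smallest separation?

P2 and P5

Pairwise distances:
P2–P5: 0.653 km
P2–P4: 0.841 km
P4–P5: 1.434 km
P4–P6: 1.942 km
P2–P6: 2.543 km
P3–P4: 2.850 km
P3–P6: 3.084 km
P5–P6: 3.194 km
P1–P5: 3.229 km
P1–P4: 3.248 km
P1–P3: 3.264 km
P1–P2: 3.364 km
P2–P3: 3.630 km
P3–P5: 4.064 km
P1–P6: 4.924 km
Closest pair: P2–P5 at 0.653 km.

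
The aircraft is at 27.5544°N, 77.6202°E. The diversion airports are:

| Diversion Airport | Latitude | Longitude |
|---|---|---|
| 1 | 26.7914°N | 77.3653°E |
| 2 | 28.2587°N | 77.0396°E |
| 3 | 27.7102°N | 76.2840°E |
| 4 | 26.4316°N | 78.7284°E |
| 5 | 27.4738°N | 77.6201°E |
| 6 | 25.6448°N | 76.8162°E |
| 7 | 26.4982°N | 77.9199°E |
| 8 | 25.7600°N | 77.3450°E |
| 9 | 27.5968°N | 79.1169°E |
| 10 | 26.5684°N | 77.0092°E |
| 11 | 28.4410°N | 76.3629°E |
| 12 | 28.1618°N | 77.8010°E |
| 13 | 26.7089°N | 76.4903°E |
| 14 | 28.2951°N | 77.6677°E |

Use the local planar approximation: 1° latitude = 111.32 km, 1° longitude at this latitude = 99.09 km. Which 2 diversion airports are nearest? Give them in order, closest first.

5, 12

Distances from 27.5544°N, 77.6202°E:
1: √((-0.7630·111.32)² + (-0.2549·99.09)²) = √(7214.321149 + 637.968635) = 88.6131 km
2: √((0.7043·111.32)² + (-0.5806·99.09)²) = √(6146.979604 + 3309.891212) = 97.2464 km
3: √((0.1558·111.32)² + (-1.3362·99.09)²) = √(300.802403 + 17530.834575) = 133.5352 km
4: √((-1.1228·111.32)² + (1.1082·99.09)²) = √(15622.524098 + 12058.573878) = 166.3764 km
5: √((-0.0806·111.32)² + (-0.0001·99.09)²) = √(80.503818 + 0.000098) = 8.9724 km
6: √((-1.9096·111.32)² + (-0.8040·99.09)²) = √(45188.841479 + 6347.047585) = 227.0152 km
7: √((-1.0562·111.32)² + (0.2997·99.09)²) = √(13824.159044 + 881.928024) = 121.2687 km
8: √((-1.7944·111.32)² + (-0.2752·99.09)²) = √(39901.104403 + 743.629339) = 201.6054 km
9: √((0.0424·111.32)² + (1.4967·99.09)²) = √(22.278098 + 21995.263754) = 148.3831 km
10: √((-0.9860·111.32)² + (-0.6110·99.09)²) = √(12047.591273 + 3665.574725) = 125.3522 km
11: √((0.8866·111.32)² + (-1.2573·99.09)²) = √(9740.962002 + 15521.635764) = 158.9421 km
12: √((0.6074·111.32)² + (0.1808·99.09)²) = √(4571.892082 + 320.964137) = 69.9490 km
13: √((-0.8455·111.32)² + (-1.1299·99.09)²) = √(8858.773936 + 12535.442644) = 146.2676 km
14: √((0.7407·111.32)² + (0.0475·99.09)²) = √(6798.781510 + 22.153731) = 82.5890 km
Sorted: 5 (8.9724 km) < 12 (69.9490 km) < 14 (82.5890 km) < 1 (88.6131 km) < …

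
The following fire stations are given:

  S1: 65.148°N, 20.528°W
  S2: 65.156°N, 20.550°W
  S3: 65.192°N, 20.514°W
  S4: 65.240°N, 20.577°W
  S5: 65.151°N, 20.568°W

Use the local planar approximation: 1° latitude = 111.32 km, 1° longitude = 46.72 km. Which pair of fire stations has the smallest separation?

S2 and S5

Pairwise distances:
S2–S5: √((-0.005·111.32)² + (-0.018·46.72)²) = √(0.30980 + 0.70721) = 1.008 km
S1–S2: √((0.008·111.32)² + (-0.022·46.72)²) = √(0.79310 + 1.05646) = 1.360 km
S1–S5: √((0.003·111.32)² + (-0.040·46.72)²) = √(0.11153 + 3.49241) = 1.898 km
S2–S3: √((0.036·111.32)² + (0.036·46.72)²) = √(16.06022 + 2.82885) = 4.346 km
S1–S3: √((0.044·111.32)² + (0.014·46.72)²) = √(23.99119 + 0.42782) = 4.942 km
S3–S5: √((-0.041·111.32)² + (-0.054·46.72)²) = √(20.83119 + 6.36492) = 5.215 km
S3–S4: √((0.048·111.32)² + (-0.063·46.72)²) = √(28.55150 + 8.66337) = 6.100 km
S2–S4: √((0.084·111.32)² + (-0.027·46.72)²) = √(87.43896 + 1.59123) = 9.436 km
S4–S5: √((-0.089·111.32)² + (0.009·46.72)²) = √(98.15816 + 0.17680) = 9.916 km
S1–S4: √((0.092·111.32)² + (-0.049·46.72)²) = √(104.88709 + 5.24080) = 10.494 km
Closest pair: S2–S5 at 1.008 km.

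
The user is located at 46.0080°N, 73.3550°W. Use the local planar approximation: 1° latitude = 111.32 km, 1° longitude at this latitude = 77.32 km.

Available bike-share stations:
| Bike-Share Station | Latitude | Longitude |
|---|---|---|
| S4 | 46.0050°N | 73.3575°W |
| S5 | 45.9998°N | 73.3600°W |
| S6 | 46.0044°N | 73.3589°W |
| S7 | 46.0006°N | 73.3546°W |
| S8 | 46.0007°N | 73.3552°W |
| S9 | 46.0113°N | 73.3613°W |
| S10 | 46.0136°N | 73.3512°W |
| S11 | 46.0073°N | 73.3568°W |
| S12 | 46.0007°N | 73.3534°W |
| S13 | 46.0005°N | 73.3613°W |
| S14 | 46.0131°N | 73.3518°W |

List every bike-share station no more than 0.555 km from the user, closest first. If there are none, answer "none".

S11, S4, S6

Distances from 46.0080°N, 73.3550°W:
S4: √((-0.0030·111.32)² + (-0.0025·77.32)²) = √(0.111529 + 0.037365) = 0.3859 km
S5: √((-0.0082·111.32)² + (-0.0050·77.32)²) = √(0.833248 + 0.149460) = 0.9913 km
S6: √((-0.0036·111.32)² + (-0.0039·77.32)²) = √(0.160602 + 0.090931) = 0.5015 km
S7: √((-0.0074·111.32)² + (0.0004·77.32)²) = √(0.678594 + 0.000957) = 0.8243 km
S8: √((-0.0073·111.32)² + (-0.0002·77.32)²) = √(0.660377 + 0.000239) = 0.8128 km
S9: √((0.0033·111.32)² + (-0.0063·77.32)²) = √(0.134950 + 0.237282) = 0.6101 km
S10: √((0.0056·111.32)² + (0.0038·77.32)²) = √(0.388618 + 0.086328) = 0.6892 km
S11: √((-0.0007·111.32)² + (-0.0018·77.32)²) = √(0.006072 + 0.019370) = 0.1595 km
S12: √((-0.0073·111.32)² + (0.0016·77.32)²) = √(0.660377 + 0.015305) = 0.8220 km
S13: √((-0.0075·111.32)² + (-0.0063·77.32)²) = √(0.697058 + 0.237282) = 0.9666 km
S14: √((0.0051·111.32)² + (0.0032·77.32)²) = √(0.322320 + 0.061219) = 0.6193 km
Threshold 0.555 km: S11 (0.1595 km), S4 (0.3859 km), S6 (0.5015 km) are within range.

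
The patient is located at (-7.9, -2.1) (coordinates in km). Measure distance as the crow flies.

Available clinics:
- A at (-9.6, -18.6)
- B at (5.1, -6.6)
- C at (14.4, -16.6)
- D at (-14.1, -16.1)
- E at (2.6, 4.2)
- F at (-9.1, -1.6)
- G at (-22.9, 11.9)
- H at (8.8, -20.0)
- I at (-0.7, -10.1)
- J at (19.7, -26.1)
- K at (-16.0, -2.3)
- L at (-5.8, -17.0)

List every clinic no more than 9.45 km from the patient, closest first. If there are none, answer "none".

Distances from (-7.9, -2.1):
A: 16.6 km
B: 13.8 km
C: 26.6 km
D: 15.3 km
E: 12.2 km
F: 1.3 km
G: 20.5 km
H: 24.5 km
I: 10.8 km
J: 36.6 km
K: 8.1 km
L: 15.0 km
Threshold 9.45 km: F (1.3 km), K (8.1 km) are within range.

F, K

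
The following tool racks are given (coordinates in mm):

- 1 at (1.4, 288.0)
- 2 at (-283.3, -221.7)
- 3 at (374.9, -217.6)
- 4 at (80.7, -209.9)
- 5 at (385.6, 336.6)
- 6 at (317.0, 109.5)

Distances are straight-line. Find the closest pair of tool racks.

5 and 6

Pairwise distances:
1–2: √((-284.7)² + (-509.7)²) = √(81054.090 + 259794.090) = 583.8 mm
1–3: √((373.5)² + (-505.6)²) = √(139502.250 + 255631.360) = 628.6 mm
1–4: √((79.3)² + (-497.9)²) = √(6288.490 + 247904.410) = 504.2 mm
1–5: √((384.2)² + (48.6)²) = √(147609.640 + 2361.960) = 387.3 mm
1–6: √((315.6)² + (-178.5)²) = √(99603.360 + 31862.250) = 362.6 mm
2–3: √((658.2)² + (4.1)²) = √(433227.240 + 16.810) = 658.2 mm
2–4: √((364.0)² + (11.8)²) = √(132496.000 + 139.240) = 364.2 mm
2–5: √((668.9)² + (558.3)²) = √(447427.210 + 311698.890) = 871.3 mm
2–6: √((600.3)² + (331.2)²) = √(360360.090 + 109693.440) = 685.6 mm
3–4: √((-294.2)² + (7.7)²) = √(86553.640 + 59.290) = 294.3 mm
3–5: √((10.7)² + (554.2)²) = √(114.490 + 307137.640) = 554.3 mm
3–6: √((-57.9)² + (327.1)²) = √(3352.410 + 106994.410) = 332.2 mm
4–5: √((304.9)² + (546.5)²) = √(92964.010 + 298662.250) = 625.8 mm
4–6: √((236.3)² + (319.4)²) = √(55837.690 + 102016.360) = 397.3 mm
5–6: √((-68.6)² + (-227.1)²) = √(4705.960 + 51574.410) = 237.2 mm
Closest pair: 5–6 at 237.2 mm.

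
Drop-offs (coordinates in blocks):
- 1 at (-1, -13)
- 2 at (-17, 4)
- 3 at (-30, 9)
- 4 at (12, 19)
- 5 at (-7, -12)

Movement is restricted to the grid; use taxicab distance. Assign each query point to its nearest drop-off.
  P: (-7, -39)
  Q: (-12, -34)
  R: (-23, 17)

P at (-7, -39):
  1: |6| + |26| = 6 + 26 = 32 blocks
  2: |-10| + |43| = 10 + 43 = 53 blocks
  3: |-23| + |48| = 23 + 48 = 71 blocks
  4: |19| + |58| = 19 + 58 = 77 blocks
  5: |0| + |27| = 0 + 27 = 27 blocks
  → nearest: 5 (27 blocks)
Q at (-12, -34):
  1: |11| + |21| = 11 + 21 = 32 blocks
  2: |-5| + |38| = 5 + 38 = 43 blocks
  3: |-18| + |43| = 18 + 43 = 61 blocks
  4: |24| + |53| = 24 + 53 = 77 blocks
  5: |5| + |22| = 5 + 22 = 27 blocks
  → nearest: 5 (27 blocks)
R at (-23, 17):
  1: |22| + |-30| = 22 + 30 = 52 blocks
  2: |6| + |-13| = 6 + 13 = 19 blocks
  3: |-7| + |-8| = 7 + 8 = 15 blocks
  4: |35| + |2| = 35 + 2 = 37 blocks
  5: |16| + |-29| = 16 + 29 = 45 blocks
  → nearest: 3 (15 blocks)

P→5; Q→5; R→3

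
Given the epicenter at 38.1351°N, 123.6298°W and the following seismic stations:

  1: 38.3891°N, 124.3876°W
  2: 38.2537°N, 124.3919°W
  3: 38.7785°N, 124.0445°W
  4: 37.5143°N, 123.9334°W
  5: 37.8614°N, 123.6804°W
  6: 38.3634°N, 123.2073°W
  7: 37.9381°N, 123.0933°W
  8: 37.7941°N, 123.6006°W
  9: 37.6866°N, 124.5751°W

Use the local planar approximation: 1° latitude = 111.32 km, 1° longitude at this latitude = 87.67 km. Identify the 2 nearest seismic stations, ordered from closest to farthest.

Distances from 38.1351°N, 123.6298°W:
1: 72.2030 km
2: 68.1053 km
3: 80.3225 km
4: 74.0560 km
5: 30.7895 km
6: 44.9210 km
7: 51.8962 km
8: 38.0463 km
9: 96.7517 km
Sorted: 5 (30.7895 km) < 8 (38.0463 km) < 6 (44.9210 km) < 7 (51.8962 km) < …

5, 8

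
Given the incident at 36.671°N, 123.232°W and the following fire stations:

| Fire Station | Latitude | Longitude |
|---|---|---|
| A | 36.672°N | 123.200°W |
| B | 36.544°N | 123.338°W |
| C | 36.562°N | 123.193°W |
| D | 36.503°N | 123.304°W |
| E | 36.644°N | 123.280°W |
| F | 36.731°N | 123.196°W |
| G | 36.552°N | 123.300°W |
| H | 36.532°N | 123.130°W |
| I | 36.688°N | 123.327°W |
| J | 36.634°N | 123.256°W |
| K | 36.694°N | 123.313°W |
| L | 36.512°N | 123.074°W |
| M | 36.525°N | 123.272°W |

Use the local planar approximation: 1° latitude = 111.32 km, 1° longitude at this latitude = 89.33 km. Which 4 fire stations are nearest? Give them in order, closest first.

A, J, E, F

Distances from 36.671°N, 123.232°W:
A: √((0.001·111.32)² + (0.032·89.33)²) = √(0.01239 + 8.17137) = 2.861 km
B: √((-0.127·111.32)² + (-0.106·89.33)²) = √(199.87286 + 89.66158) = 17.016 km
C: √((-0.109·111.32)² + (0.039·89.33)²) = √(147.23104 + 12.13735) = 12.624 km
D: √((-0.168·111.32)² + (-0.072·89.33)²) = √(349.75583 + 41.36754) = 19.777 km
E: √((-0.027·111.32)² + (-0.048·89.33)²) = √(9.03387 + 18.38557) = 5.236 km
F: √((0.060·111.32)² + (0.036·89.33)²) = √(44.61171 + 10.34188) = 7.413 km
G: √((-0.119·111.32)² + (-0.068·89.33)²) = √(175.48513 + 36.89882) = 14.573 km
H: √((-0.139·111.32)² + (0.102·89.33)²) = √(239.42858 + 83.02235) = 17.957 km
I: √((0.017·111.32)² + (-0.095·89.33)²) = √(3.58133 + 72.01814) = 8.695 km
J: √((-0.037·111.32)² + (-0.024·89.33)²) = √(16.96484 + 4.59639) = 4.643 km
K: √((0.023·111.32)² + (-0.081·89.33)²) = √(6.55544 + 52.35579) = 7.675 km
L: √((-0.159·111.32)² + (0.158·89.33)²) = √(313.28575 + 199.20895) = 22.638 km
M: √((-0.146·111.32)² + (-0.040·89.33)²) = √(264.15091 + 12.76776) = 16.641 km
Sorted: A (2.861 km) < J (4.643 km) < E (5.236 km) < F (7.413 km) < K (7.675 km) < I (8.695 km) < …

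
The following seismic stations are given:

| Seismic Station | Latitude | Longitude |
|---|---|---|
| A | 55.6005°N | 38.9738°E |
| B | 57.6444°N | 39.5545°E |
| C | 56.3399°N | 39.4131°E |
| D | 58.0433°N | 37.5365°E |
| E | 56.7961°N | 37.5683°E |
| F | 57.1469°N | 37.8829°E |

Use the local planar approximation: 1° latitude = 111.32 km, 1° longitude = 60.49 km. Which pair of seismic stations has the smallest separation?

Pairwise distances:
A–B: √((2.0439·111.32)² + (0.5807·60.49)²) = √(51768.512066 + 1233.874023) = 230.2225 km
A–C: √((0.7394·111.32)² + (0.4393·60.49)²) = √(6774.937417 + 706.137988) = 86.4932 km
A–D: √((2.4428·111.32)² + (-1.4373·60.49)²) = √(73947.282381 + 7558.959530) = 285.4930 km
A–E: √((1.1956·111.32)² + (-1.4055·60.49)²) = √(17714.063944 + 7228.178500) = 157.9311 km
A–F: √((1.5464·111.32)² + (-1.0909·60.49)²) = √(29633.986409 + 4354.487543) = 184.3596 km
B–C: √((-1.3045·111.32)² + (-0.1414·60.49)²) = √(21087.959663 + 73.158701) = 145.4686 km
B–D: √((0.3989·111.32)² + (-2.0180·60.49)²) = √(1971.852693 + 14900.796816) = 129.8948 km
B–E: √((-0.8483·111.32)² + (-1.9862·60.49)²) = √(8917.545406 + 14434.878214) = 152.8150 km
B–F: √((-0.4975·111.32)² + (-1.6716·60.49)²) = √(3067.132695 + 10224.260212) = 115.2883 km
C–D: √((1.7034·111.32)² + (-1.8766·60.49)²) = √(35956.687955 + 12885.776459) = 221.0033 km
C–E: √((0.4562·111.32)² + (-1.8448·60.49)²) = √(2579.033345 + 12452.763751) = 122.6042 km
C–F: √((0.8070·111.32)² + (-1.5302·60.49)²) = √(8070.370346 + 8567.686449) = 128.9886 km
D–E: √((-1.2472·111.32)² + (0.0318·60.49)²) = √(19276.074658 + 3.700168) = 138.8516 km
D–F: √((-0.8964·111.32)² + (0.3464·60.49)²) = √(9957.494863 + 439.059052) = 101.9635 km
E–F: √((0.3508·111.32)² + (0.3146·60.49)²) = √(1524.984975 + 362.146761) = 43.4411 km
Closest pair: E–F at 43.4411 km.

E and F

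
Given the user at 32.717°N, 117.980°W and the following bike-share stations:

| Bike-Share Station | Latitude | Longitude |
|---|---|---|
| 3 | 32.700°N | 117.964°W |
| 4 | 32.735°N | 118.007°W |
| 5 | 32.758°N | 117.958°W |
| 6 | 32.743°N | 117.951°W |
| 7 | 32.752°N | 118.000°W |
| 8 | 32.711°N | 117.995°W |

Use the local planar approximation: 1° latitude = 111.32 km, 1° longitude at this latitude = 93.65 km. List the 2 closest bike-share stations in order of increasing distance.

8, 3

Distances from 32.717°N, 117.980°W:
3: √((-0.017·111.32)² + (0.016·93.65)²) = √(3.58133 + 2.24520) = 2.414 km
4: √((0.018·111.32)² + (-0.027·93.65)²) = √(4.01505 + 6.39357) = 3.226 km
5: √((0.041·111.32)² + (0.022·93.65)²) = √(20.83119 + 4.24484) = 5.008 km
6: √((0.026·111.32)² + (0.029·93.65)²) = √(8.37709 + 7.37584) = 3.969 km
7: √((0.035·111.32)² + (-0.020·93.65)²) = √(15.18037 + 3.50813) = 4.323 km
8: √((-0.006·111.32)² + (-0.015·93.65)²) = √(0.44612 + 1.97332) = 1.555 km
Sorted: 8 (1.555 km) < 3 (2.414 km) < 4 (3.226 km) < 6 (3.969 km) < …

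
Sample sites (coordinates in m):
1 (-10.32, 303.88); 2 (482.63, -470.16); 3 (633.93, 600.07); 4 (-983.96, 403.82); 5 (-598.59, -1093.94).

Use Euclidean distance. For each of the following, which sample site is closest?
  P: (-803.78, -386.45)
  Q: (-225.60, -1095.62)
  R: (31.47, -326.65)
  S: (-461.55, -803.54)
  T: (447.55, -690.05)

P at (-803.78, -386.45):
  1: √((793.46)² + (690.33)²) = √(629578.7716 + 476555.5089) = 1051.73 m
  2: √((1286.41)² + (-83.71)²) = √(1654850.6881 + 7007.3641) = 1289.13 m
  3: √((1437.71)² + (986.52)²) = √(2067010.0441 + 973221.7104) = 1743.63 m
  4: √((-180.18)² + (790.27)²) = √(32464.8324 + 624526.6729) = 810.55 m
  5: √((205.19)² + (-707.49)²) = √(42102.9361 + 500542.1001) = 736.64 m
  → nearest: 5 (736.64 m)
Q at (-225.60, -1095.62):
  1: √((215.28)² + (1399.50)²) = √(46345.4784 + 1958600.2500) = 1415.96 m
  2: √((708.23)² + (625.46)²) = √(501589.7329 + 391200.2116) = 944.88 m
  3: √((859.53)² + (1695.69)²) = √(738791.8209 + 2875364.5761) = 1901.09 m
  4: √((-758.36)² + (1499.44)²) = √(575109.8896 + 2248320.3136) = 1680.31 m
  5: √((-372.99)² + (1.68)²) = √(139121.5401 + 2.8224) = 372.99 m
  → nearest: 5 (372.99 m)
R at (31.47, -326.65):
  1: √((-41.79)² + (630.53)²) = √(1746.4041 + 397568.0809) = 631.91 m
  2: √((451.16)² + (-143.51)²) = √(203545.3456 + 20595.1201) = 473.43 m
  3: √((602.46)² + (926.72)²) = √(362958.0516 + 858809.9584) = 1105.34 m
  4: √((-1015.43)² + (730.47)²) = √(1031098.0849 + 533586.4209) = 1250.87 m
  5: √((-630.06)² + (-767.29)²) = √(396975.6036 + 588733.9441) = 992.83 m
  → nearest: 2 (473.43 m)
S at (-461.55, -803.54):
  1: √((451.23)² + (1107.42)²) = √(203608.5129 + 1226379.0564) = 1195.82 m
  2: √((944.18)² + (333.38)²) = √(891475.8724 + 111142.2244) = 1001.31 m
  3: √((1095.48)² + (1403.61)²) = √(1200076.4304 + 1970121.0321) = 1780.50 m
  4: √((-522.41)² + (1207.36)²) = √(272912.2081 + 1457718.1696) = 1315.53 m
  5: √((-137.04)² + (-290.40)²) = √(18779.9616 + 84332.1600) = 321.11 m
  → nearest: 5 (321.11 m)
T at (447.55, -690.05):
  1: √((-457.87)² + (993.93)²) = √(209644.9369 + 987896.8449) = 1094.32 m
  2: √((35.08)² + (219.89)²) = √(1230.6064 + 48351.6121) = 222.67 m
  3: √((186.38)² + (1290.12)²) = √(34737.5044 + 1664409.6144) = 1303.51 m
  4: √((-1431.51)² + (1093.87)²) = √(2049220.8801 + 1196551.5769) = 1801.60 m
  5: √((-1046.14)² + (-403.89)²) = √(1094408.8996 + 163127.1321) = 1121.40 m
  → nearest: 2 (222.67 m)

P→5; Q→5; R→2; S→5; T→2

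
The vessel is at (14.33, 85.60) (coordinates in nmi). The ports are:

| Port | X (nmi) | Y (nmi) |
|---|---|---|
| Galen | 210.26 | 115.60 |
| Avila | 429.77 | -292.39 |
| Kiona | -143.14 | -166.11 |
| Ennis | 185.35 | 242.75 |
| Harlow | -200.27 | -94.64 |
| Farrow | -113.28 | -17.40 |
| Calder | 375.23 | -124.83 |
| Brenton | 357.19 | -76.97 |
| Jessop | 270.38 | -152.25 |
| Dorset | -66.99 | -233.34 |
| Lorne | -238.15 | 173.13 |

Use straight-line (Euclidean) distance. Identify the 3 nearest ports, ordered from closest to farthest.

Farrow, Galen, Ennis

Distances from (14.33, 85.60):
Galen: 198.21 nmi
Avila: 561.66 nmi
Kiona: 296.91 nmi
Ennis: 232.26 nmi
Harlow: 280.25 nmi
Farrow: 163.99 nmi
Calder: 417.77 nmi
Brenton: 379.45 nmi
Jessop: 349.48 nmi
Dorset: 329.14 nmi
Lorne: 267.22 nmi
Sorted: Farrow (163.99 nmi) < Galen (198.21 nmi) < Ennis (232.26 nmi) < Lorne (267.22 nmi) < Harlow (280.25 nmi) < …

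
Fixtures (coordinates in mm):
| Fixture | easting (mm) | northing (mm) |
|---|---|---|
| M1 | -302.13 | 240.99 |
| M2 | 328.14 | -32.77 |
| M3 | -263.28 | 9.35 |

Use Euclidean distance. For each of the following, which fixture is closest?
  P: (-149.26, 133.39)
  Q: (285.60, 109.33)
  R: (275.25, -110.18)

P→M3; Q→M2; R→M2

P at (-149.26, 133.39):
  M1: √((-152.87)² + (107.60)²) = √(23369.2369 + 11577.7600) = 186.94 mm
  M2: √((477.40)² + (-166.16)²) = √(227910.7600 + 27609.1456) = 505.49 mm
  M3: √((-114.02)² + (-124.04)²) = √(13000.5604 + 15385.9216) = 168.48 mm
  → nearest: M3 (168.48 mm)
Q at (285.60, 109.33):
  M1: √((-587.73)² + (131.66)²) = √(345426.5529 + 17334.3556) = 602.30 mm
  M2: √((42.54)² + (-142.10)²) = √(1809.6516 + 20192.4100) = 148.33 mm
  M3: √((-548.88)² + (-99.98)²) = √(301269.2544 + 9996.0004) = 557.91 mm
  → nearest: M2 (148.33 mm)
R at (275.25, -110.18):
  M1: √((-577.38)² + (351.17)²) = √(333367.6644 + 123320.3689) = 675.79 mm
  M2: √((52.89)² + (77.41)²) = √(2797.3521 + 5992.3081) = 93.75 mm
  M3: √((-538.53)² + (119.53)²) = √(290014.5609 + 14287.4209) = 551.64 mm
  → nearest: M2 (93.75 mm)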